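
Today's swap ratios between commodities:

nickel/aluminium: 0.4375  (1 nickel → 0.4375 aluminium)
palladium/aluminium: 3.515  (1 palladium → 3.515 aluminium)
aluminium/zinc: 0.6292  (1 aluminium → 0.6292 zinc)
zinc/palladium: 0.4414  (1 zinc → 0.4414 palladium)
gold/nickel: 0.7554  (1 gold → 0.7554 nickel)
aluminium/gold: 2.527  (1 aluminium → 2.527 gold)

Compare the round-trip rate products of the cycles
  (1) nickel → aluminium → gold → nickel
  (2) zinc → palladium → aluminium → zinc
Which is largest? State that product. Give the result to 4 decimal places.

(1) 0.4375 × 2.527 × 0.7554 = 0.83514
(2) 0.4414 × 3.515 × 0.6292 = 0.97622
Highest is cycle (2) at 0.9762 (≤1, no arbitrage).

0.9762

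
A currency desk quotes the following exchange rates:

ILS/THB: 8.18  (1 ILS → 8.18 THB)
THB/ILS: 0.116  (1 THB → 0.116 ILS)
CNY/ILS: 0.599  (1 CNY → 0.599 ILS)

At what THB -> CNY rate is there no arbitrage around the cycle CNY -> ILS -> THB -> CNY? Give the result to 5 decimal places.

Known legs of the cycle: 0.599 × 8.18 = 4.89982
For no arbitrage the full-cycle product must be 1, so the missing rate is 1 / 4.89982 ≈ 0.2040891.

0.20409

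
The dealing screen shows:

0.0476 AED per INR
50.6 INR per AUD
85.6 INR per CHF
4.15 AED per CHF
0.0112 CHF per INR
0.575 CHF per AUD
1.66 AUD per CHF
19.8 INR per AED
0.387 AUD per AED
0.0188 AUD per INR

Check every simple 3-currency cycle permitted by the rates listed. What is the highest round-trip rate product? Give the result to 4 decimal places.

0.9408

CHF→AUD→INR→CHF: 1.66 × 50.6 × 0.0112 = 0.94076
AED→AUD→INR→AED: 0.387 × 50.6 × 0.0476 = 0.93211
CHF→INR→AUD→CHF: 85.6 × 0.0188 × 0.575 = 0.92534
AED→AUD→CHF→AED: 0.387 × 0.575 × 4.15 = 0.92348
AED→INR→CHF→AED: 19.8 × 0.0112 × 4.15 = 0.92030
Maximum is CHF→AUD→INR→CHF at 0.9408; no arbitrage — every cycle loses value.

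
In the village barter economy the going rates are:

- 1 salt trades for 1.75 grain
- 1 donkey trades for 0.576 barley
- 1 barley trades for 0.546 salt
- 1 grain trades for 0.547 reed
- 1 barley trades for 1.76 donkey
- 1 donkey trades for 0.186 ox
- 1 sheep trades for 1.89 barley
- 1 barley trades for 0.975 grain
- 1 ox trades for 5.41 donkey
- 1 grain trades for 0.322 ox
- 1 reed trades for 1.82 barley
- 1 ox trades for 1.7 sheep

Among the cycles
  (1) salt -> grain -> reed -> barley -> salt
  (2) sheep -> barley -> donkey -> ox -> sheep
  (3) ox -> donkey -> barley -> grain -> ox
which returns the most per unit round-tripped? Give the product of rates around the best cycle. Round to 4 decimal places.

(1) 1.75 × 0.547 × 1.82 × 0.546 = 0.95124
(2) 1.89 × 1.76 × 0.186 × 1.7 = 1.05181
(3) 5.41 × 0.576 × 0.975 × 0.322 = 0.97832
Highest is cycle (2) at 1.0518 (>1, arbitrage).

1.0518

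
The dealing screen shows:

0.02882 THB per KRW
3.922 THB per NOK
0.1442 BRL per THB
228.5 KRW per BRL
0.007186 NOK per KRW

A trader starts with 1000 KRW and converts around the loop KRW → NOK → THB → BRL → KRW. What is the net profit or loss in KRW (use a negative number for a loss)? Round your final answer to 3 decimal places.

-71.362

1000 KRW × 0.007186 = 7.186 NOK
7.186 NOK × 3.922 = 28.183492 THB
28.183492 THB × 0.1442 = 4.0640595464 BRL
4.0640595464 BRL × 228.5 = 928.6376063524 KRW
Net change: 928.6376063524 − 1000 = -71.3623936476 KRW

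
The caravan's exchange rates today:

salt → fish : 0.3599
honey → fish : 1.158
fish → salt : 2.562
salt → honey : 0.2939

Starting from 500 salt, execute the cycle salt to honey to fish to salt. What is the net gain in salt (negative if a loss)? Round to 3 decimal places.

-64.029

500 salt × 0.2939 = 146.95 honey
146.95 honey × 1.158 = 170.1681 fish
170.1681 fish × 2.562 = 435.9706722 salt
Net change: 435.9706722 − 500 = -64.0293278 salt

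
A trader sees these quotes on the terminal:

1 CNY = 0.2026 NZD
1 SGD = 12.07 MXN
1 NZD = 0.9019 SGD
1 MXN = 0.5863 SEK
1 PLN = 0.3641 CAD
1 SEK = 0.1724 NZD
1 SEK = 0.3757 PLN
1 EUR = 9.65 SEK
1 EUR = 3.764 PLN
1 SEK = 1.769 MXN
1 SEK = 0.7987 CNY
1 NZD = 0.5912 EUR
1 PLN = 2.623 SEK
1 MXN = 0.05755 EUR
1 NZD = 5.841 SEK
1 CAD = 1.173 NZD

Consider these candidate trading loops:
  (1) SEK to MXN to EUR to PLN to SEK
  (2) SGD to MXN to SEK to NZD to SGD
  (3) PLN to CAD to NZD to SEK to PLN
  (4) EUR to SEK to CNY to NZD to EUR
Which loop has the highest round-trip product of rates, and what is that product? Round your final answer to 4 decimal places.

(1) 1.769 × 0.05755 × 3.764 × 2.623 = 1.00513
(2) 12.07 × 0.5863 × 0.1724 × 0.9019 = 1.10033
(3) 0.3641 × 1.173 × 5.841 × 0.3757 = 0.93723
(4) 9.65 × 0.7987 × 0.2026 × 0.5912 = 0.92318
Highest is cycle (2) at 1.1003 (>1, arbitrage).

1.1003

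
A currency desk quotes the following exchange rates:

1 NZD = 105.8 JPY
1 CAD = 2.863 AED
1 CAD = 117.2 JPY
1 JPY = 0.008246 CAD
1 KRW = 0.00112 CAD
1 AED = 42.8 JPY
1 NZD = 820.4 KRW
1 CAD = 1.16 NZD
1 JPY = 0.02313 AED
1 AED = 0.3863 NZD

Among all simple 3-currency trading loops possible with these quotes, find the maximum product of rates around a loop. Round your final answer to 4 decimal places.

1.0659

KRW→CAD→NZD→KRW: 0.00112 × 1.16 × 820.4 = 1.06586
JPY→CAD→NZD→JPY: 0.008246 × 1.16 × 105.8 = 1.01202
JPY→CAD→AED→JPY: 0.008246 × 2.863 × 42.8 = 1.01044
JPY→AED→NZD→JPY: 0.02313 × 0.3863 × 105.8 = 0.94534
Maximum is KRW→CAD→NZD→KRW at 1.0659; arbitrage exists.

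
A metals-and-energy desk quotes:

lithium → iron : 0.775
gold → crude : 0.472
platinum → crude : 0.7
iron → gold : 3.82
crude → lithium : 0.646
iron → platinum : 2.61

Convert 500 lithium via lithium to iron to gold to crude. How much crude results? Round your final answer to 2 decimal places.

500 lithium × 0.775 = 387.5 iron
387.5 iron × 3.82 = 1480.25 gold
1480.25 gold × 0.472 = 698.678 crude

698.68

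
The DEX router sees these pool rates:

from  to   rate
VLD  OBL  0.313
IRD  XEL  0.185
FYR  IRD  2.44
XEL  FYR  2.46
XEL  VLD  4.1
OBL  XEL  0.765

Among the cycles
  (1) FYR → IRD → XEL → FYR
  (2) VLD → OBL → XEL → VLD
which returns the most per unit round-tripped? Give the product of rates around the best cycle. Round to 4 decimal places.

(1) 2.44 × 0.185 × 2.46 = 1.11044
(2) 0.313 × 0.765 × 4.1 = 0.98172
Highest is cycle (1) at 1.1104 (>1, arbitrage).

1.1104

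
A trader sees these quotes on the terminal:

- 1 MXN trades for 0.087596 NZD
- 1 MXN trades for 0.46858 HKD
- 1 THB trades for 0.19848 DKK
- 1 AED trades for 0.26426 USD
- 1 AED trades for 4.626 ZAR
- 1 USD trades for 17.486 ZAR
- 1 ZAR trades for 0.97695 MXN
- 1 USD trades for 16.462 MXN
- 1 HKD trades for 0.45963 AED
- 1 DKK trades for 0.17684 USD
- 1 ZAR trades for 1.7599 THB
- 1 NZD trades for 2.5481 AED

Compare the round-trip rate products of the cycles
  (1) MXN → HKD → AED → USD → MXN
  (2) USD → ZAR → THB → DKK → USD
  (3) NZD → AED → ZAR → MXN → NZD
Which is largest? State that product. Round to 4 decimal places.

(1) 0.46858 × 0.45963 × 0.26426 × 16.462 = 0.93693
(2) 17.486 × 1.7599 × 0.19848 × 0.17684 = 1.08013
(3) 2.5481 × 4.626 × 0.97695 × 0.087596 = 1.00874
Highest is cycle (2) at 1.0801 (>1, arbitrage).

1.0801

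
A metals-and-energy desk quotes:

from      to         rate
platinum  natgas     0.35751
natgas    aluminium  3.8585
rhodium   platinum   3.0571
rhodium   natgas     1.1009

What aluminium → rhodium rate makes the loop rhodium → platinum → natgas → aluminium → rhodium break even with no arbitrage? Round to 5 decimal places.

Known legs of the cycle: 3.0571 × 0.35751 × 3.8585 = 4.2171237333285
For no arbitrage the full-cycle product must be 1, so the missing rate is 1 / 4.2171237333285 ≈ 0.2371284.

0.23713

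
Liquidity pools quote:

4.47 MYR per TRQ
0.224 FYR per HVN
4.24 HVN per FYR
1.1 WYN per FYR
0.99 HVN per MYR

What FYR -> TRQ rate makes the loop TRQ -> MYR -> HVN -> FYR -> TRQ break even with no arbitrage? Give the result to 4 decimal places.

1.0088

Known legs of the cycle: 4.47 × 0.99 × 0.224 = 0.9912672
For no arbitrage the full-cycle product must be 1, so the missing rate is 1 / 0.9912672 ≈ 1.008810.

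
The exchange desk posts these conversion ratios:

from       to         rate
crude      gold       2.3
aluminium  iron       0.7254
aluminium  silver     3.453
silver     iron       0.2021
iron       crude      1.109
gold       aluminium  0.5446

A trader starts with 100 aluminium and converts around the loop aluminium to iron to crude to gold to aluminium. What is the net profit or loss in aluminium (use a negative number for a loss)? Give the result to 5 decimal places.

100 aluminium × 0.7254 = 72.54 iron
72.54 iron × 1.109 = 80.44686 crude
80.44686 crude × 2.3 = 185.027778 gold
185.027778 gold × 0.5446 = 100.7661278988 aluminium
Net change: 100.7661278988 − 100 = 0.7661278988 aluminium

0.76613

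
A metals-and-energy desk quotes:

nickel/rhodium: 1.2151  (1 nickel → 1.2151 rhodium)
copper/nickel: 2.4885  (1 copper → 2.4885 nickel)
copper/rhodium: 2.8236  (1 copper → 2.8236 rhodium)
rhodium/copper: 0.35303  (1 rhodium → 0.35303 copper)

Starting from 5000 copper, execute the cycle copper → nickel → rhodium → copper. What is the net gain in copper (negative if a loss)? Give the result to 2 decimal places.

5000 copper × 2.4885 = 12442.5 nickel
12442.5 nickel × 1.2151 = 15118.88175 rhodium
15118.88175 rhodium × 0.35303 = 5337.4188242025 copper
Net change: 5337.4188242025 − 5000 = 337.4188242025 copper

337.42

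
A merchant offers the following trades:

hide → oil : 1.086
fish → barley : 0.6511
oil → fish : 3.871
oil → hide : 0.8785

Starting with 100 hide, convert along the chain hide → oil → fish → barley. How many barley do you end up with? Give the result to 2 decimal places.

273.72

100 hide × 1.086 = 108.6 oil
108.6 oil × 3.871 = 420.3906 fish
420.3906 fish × 0.6511 = 273.71631966 barley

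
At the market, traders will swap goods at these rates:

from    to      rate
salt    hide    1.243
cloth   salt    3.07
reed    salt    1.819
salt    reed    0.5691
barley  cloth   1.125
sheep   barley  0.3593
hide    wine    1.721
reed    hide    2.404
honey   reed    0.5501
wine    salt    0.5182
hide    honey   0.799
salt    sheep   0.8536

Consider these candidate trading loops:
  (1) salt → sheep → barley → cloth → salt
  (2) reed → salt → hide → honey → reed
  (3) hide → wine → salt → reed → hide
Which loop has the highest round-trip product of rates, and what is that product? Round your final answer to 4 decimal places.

(1) 0.8536 × 0.3593 × 1.125 × 3.07 = 1.05926
(2) 1.819 × 1.243 × 0.799 × 0.5501 = 0.99378
(3) 1.721 × 0.5182 × 0.5691 × 2.404 = 1.22012
Highest is cycle (3) at 1.2201 (>1, arbitrage).

1.2201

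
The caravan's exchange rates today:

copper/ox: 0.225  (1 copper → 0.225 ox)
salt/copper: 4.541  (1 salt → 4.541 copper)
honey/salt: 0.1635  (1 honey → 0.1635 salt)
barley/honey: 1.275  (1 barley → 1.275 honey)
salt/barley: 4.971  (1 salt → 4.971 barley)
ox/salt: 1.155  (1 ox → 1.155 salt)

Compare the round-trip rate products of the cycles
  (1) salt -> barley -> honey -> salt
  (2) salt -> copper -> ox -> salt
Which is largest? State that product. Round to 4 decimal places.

1.1801

(1) 4.971 × 1.275 × 0.1635 = 1.03627
(2) 4.541 × 0.225 × 1.155 = 1.18009
Highest is cycle (2) at 1.1801 (>1, arbitrage).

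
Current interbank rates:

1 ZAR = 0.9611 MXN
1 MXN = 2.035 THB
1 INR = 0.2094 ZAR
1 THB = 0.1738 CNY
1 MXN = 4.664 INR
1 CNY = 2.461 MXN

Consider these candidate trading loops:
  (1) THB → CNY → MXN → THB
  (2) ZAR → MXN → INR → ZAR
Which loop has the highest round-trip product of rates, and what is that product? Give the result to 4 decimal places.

(1) 0.1738 × 2.461 × 2.035 = 0.87041
(2) 0.9611 × 4.664 × 0.2094 = 0.93865
Highest is cycle (2) at 0.9387 (≤1, no arbitrage).

0.9387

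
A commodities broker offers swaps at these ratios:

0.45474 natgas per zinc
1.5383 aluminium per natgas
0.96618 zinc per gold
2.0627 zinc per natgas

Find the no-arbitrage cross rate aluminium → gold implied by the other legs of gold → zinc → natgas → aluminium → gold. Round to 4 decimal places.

1.4796

Known legs of the cycle: 0.96618 × 0.45474 × 1.5383 = 0.67586855434956
For no arbitrage the full-cycle product must be 1, so the missing rate is 1 / 0.67586855434956 ≈ 1.479578.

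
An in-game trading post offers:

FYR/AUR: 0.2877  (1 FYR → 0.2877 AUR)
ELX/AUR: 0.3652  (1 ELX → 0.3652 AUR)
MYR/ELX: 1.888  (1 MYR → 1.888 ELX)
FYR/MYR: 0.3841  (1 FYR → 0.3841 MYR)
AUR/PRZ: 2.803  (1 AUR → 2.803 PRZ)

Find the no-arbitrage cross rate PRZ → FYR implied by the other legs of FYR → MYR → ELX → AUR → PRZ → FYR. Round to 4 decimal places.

1.3471

Known legs of the cycle: 0.3841 × 1.888 × 0.3652 × 2.803 = 0.74233538693248
For no arbitrage the full-cycle product must be 1, so the missing rate is 1 / 0.74233538693248 ≈ 1.347100.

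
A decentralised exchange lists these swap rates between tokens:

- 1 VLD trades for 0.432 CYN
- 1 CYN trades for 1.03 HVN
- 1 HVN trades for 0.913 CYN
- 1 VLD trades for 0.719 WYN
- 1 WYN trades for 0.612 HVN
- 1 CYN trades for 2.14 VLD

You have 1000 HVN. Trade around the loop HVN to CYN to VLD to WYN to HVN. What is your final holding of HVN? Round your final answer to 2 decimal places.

859.74

1000 HVN × 0.913 = 913 CYN
913 CYN × 2.14 = 1953.82 VLD
1953.82 VLD × 0.719 = 1404.79658 WYN
1404.79658 WYN × 0.612 = 859.73550696 HVN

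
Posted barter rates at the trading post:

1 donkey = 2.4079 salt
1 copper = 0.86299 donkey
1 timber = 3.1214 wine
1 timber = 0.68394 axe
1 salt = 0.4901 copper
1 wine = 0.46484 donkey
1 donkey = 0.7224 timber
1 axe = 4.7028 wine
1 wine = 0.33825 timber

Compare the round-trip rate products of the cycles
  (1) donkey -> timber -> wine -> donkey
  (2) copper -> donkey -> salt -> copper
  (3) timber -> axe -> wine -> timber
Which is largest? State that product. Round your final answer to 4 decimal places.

1.0880

(1) 0.7224 × 3.1214 × 0.46484 = 1.04817
(2) 0.86299 × 2.4079 × 0.4901 = 1.01842
(3) 0.68394 × 4.7028 × 0.33825 = 1.08796
Highest is cycle (3) at 1.0880 (>1, arbitrage).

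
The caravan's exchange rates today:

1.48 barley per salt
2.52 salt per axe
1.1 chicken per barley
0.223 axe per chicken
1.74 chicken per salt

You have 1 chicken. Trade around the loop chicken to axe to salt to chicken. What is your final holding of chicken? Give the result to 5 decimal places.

1 chicken × 0.223 = 0.223 axe
0.223 axe × 2.52 = 0.56196 salt
0.56196 salt × 1.74 = 0.9778104 chicken

0.97781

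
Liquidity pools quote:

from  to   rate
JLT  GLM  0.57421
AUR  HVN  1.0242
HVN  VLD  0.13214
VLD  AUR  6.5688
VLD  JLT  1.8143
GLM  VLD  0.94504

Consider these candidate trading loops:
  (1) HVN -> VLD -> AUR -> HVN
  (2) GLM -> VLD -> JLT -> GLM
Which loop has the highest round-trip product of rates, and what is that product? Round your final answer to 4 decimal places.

0.9845

(1) 0.13214 × 6.5688 × 1.0242 = 0.88901
(2) 0.94504 × 1.8143 × 0.57421 = 0.98453
Highest is cycle (2) at 0.9845 (≤1, no arbitrage).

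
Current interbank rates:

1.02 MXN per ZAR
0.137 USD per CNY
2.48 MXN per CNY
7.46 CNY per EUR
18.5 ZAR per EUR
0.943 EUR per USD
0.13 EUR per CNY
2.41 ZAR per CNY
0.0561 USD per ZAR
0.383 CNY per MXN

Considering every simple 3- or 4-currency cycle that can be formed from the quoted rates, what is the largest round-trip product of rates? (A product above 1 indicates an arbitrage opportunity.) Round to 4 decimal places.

0.9787

ZAR→USD→EUR→ZAR: 0.0561 × 0.943 × 18.5 = 0.97869
EUR→CNY→USD→EUR: 7.46 × 0.137 × 0.943 = 0.96376
ZAR→USD→EUR→CNY→ZAR: 0.0561 × 0.943 × 7.46 × 2.41 = 0.95111
ZAR→MXN→CNY→ZAR: 1.02 × 0.383 × 2.41 = 0.94149
ZAR→MXN→CNY→EUR→ZAR: 1.02 × 0.383 × 0.13 × 18.5 = 0.93954
Maximum is ZAR→USD→EUR→ZAR at 0.9787; no arbitrage — every cycle loses value.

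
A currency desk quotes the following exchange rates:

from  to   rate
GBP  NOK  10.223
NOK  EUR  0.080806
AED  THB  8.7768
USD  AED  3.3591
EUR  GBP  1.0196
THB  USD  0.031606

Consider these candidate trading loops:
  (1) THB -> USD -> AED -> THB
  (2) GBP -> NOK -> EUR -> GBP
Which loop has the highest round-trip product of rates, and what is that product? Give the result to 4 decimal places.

0.9318

(1) 0.031606 × 3.3591 × 8.7768 = 0.93181
(2) 10.223 × 0.080806 × 1.0196 = 0.84227
Highest is cycle (1) at 0.9318 (≤1, no arbitrage).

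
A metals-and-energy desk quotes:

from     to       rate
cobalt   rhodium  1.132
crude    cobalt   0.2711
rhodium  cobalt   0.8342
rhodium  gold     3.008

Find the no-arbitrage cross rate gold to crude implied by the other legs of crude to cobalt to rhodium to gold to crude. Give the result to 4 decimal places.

1.0833

Known legs of the cycle: 0.2711 × 1.132 × 3.008 = 0.9231106816
For no arbitrage the full-cycle product must be 1, so the missing rate is 1 / 0.9231106816 ≈ 1.083294.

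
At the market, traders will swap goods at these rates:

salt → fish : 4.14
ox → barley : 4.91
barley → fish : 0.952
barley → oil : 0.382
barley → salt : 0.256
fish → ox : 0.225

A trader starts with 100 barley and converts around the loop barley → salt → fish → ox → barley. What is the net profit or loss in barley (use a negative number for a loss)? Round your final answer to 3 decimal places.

17.086

100 barley × 0.256 = 25.6 salt
25.6 salt × 4.14 = 105.984 fish
105.984 fish × 0.225 = 23.8464 ox
23.8464 ox × 4.91 = 117.085824 barley
Net change: 117.085824 − 100 = 17.085824 barley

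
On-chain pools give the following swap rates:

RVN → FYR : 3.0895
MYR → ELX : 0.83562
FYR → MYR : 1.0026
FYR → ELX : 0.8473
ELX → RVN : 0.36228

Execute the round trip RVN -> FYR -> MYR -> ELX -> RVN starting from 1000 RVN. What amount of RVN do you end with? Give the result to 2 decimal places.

1000 RVN × 3.0895 = 3089.5 FYR
3089.5 FYR × 1.0026 = 3097.5327 MYR
3097.5327 MYR × 0.83562 = 2588.360274774 ELX
2588.360274774 ELX × 0.36228 = 937.71116034512472 RVN

937.71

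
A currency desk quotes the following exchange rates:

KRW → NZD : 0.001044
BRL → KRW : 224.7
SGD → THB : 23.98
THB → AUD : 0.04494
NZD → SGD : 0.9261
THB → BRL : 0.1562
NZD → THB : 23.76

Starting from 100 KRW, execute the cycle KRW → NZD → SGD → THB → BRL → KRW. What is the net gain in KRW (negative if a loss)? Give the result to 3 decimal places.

100 KRW × 0.001044 = 0.1044 NZD
0.1044 NZD × 0.9261 = 0.09668484 SGD
0.09668484 SGD × 23.98 = 2.3185024632 THB
2.3185024632 THB × 0.1562 = 0.36215008475184 BRL
0.36215008475184 BRL × 224.7 = 81.375124043738448 KRW
Net change: 81.375124043738448 − 100 = -18.624875956261552 KRW

-18.625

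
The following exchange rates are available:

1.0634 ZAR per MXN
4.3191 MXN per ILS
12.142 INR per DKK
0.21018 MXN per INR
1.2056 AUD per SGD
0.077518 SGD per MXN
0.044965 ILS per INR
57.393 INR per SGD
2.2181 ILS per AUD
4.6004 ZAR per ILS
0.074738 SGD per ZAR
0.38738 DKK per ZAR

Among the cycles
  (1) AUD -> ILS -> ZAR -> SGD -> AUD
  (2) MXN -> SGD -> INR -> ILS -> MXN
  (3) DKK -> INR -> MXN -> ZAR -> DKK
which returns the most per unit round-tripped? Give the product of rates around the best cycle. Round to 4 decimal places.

(1) 2.2181 × 4.6004 × 0.074738 × 1.2056 = 0.91944
(2) 0.077518 × 57.393 × 0.044965 × 4.3191 = 0.86403
(3) 12.142 × 0.21018 × 1.0634 × 0.38738 = 1.05127
Highest is cycle (3) at 1.0513 (>1, arbitrage).

1.0513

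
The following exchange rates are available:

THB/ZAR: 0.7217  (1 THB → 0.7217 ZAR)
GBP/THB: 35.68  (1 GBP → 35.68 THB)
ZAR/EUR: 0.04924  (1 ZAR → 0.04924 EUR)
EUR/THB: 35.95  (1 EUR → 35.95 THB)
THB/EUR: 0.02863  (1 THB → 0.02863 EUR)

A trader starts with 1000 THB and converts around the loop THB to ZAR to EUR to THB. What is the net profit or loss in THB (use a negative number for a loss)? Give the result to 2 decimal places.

1000 THB × 0.7217 = 721.7 ZAR
721.7 ZAR × 0.04924 = 35.536508 EUR
35.536508 EUR × 35.95 = 1277.5374626 THB
Net change: 1277.5374626 − 1000 = 277.5374626 THB

277.54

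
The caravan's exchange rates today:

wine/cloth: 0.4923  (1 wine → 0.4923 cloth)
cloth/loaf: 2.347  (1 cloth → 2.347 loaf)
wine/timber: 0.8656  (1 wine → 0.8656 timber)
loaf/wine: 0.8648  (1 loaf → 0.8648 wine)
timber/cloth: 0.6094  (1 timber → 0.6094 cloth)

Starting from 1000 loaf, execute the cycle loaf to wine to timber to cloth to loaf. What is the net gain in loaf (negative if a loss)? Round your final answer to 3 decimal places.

1000 loaf × 0.8648 = 864.8 wine
864.8 wine × 0.8656 = 748.57088 timber
748.57088 timber × 0.6094 = 456.179094272 cloth
456.179094272 cloth × 2.347 = 1070.652334256384 loaf
Net change: 1070.652334256384 − 1000 = 70.652334256384 loaf

70.652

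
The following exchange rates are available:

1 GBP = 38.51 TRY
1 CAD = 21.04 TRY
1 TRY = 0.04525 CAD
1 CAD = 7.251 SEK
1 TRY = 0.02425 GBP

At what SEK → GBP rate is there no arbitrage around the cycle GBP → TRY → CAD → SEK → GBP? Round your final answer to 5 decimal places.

0.07914

Known legs of the cycle: 38.51 × 0.04525 × 7.251 = 12.6354294525
For no arbitrage the full-cycle product must be 1, so the missing rate is 1 / 12.6354294525 ≈ 0.0791425.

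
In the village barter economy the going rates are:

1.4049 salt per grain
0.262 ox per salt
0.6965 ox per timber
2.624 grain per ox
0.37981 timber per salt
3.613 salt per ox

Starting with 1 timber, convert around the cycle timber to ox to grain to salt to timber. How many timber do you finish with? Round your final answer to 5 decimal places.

0.97521

1 timber × 0.6965 = 0.6965 ox
0.6965 ox × 2.624 = 1.827616 grain
1.827616 grain × 1.4049 = 2.5676177184 salt
2.5676177184 salt × 0.37981 = 0.975206885625504 timber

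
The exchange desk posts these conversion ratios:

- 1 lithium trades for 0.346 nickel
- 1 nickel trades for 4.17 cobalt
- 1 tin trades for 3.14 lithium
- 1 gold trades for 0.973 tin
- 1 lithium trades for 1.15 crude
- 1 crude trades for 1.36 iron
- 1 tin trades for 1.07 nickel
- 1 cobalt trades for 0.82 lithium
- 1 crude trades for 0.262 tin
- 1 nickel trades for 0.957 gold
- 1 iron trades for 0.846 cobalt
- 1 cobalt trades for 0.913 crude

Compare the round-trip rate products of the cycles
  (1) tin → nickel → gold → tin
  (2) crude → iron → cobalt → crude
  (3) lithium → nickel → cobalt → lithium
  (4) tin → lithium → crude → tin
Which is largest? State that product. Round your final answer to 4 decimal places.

1.1831

(1) 1.07 × 0.957 × 0.973 = 0.99634
(2) 1.36 × 0.846 × 0.913 = 1.05046
(3) 0.346 × 4.17 × 0.82 = 1.18311
(4) 3.14 × 1.15 × 0.262 = 0.94608
Highest is cycle (3) at 1.1831 (>1, arbitrage).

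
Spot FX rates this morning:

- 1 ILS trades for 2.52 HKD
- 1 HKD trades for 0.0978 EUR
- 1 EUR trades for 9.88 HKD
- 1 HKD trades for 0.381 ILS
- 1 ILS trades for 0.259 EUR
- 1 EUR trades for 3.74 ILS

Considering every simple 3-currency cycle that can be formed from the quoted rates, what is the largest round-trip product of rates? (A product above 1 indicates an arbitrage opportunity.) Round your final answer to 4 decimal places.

ILS→EUR→HKD→ILS: 0.259 × 9.88 × 0.381 = 0.97495
ILS→HKD→EUR→ILS: 2.52 × 0.0978 × 3.74 = 0.92175
Maximum is ILS→EUR→HKD→ILS at 0.9749; no arbitrage — every cycle loses value.

0.9749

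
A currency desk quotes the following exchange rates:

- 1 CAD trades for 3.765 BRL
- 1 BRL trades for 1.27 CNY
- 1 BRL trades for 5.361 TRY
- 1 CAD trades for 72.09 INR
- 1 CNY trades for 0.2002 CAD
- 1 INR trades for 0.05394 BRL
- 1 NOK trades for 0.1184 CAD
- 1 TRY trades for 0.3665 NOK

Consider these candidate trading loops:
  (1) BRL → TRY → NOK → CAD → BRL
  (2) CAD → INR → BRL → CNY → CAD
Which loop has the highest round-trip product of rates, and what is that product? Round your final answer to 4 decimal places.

0.9887

(1) 5.361 × 0.3665 × 0.1184 × 3.765 = 0.87586
(2) 72.09 × 0.05394 × 1.27 × 0.2002 = 0.98868
Highest is cycle (2) at 0.9887 (≤1, no arbitrage).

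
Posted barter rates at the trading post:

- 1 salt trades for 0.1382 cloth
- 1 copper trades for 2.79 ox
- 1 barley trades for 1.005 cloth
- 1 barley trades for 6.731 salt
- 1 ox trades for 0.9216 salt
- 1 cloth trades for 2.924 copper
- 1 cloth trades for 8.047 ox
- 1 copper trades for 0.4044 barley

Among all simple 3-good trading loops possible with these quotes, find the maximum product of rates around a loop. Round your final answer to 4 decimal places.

1.1884

cloth→copper→barley→cloth: 2.924 × 0.4044 × 1.005 = 1.18838
cloth→ox→salt→cloth: 8.047 × 0.9216 × 0.1382 = 1.02491
Maximum is cloth→copper→barley→cloth at 1.1884; arbitrage exists.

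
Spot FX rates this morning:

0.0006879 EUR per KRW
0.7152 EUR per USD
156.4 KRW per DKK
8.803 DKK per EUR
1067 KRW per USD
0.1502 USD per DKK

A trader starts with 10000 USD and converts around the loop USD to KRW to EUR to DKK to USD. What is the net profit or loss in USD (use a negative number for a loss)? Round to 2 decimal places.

10000 USD × 1067 = 10670000 KRW
10670000 KRW × 0.0006879 = 7339.893 EUR
7339.893 EUR × 8.803 = 64613.078079 DKK
64613.078079 DKK × 0.1502 = 9704.8843274658 USD
Net change: 9704.8843274658 − 10000 = -295.1156725342 USD

-295.12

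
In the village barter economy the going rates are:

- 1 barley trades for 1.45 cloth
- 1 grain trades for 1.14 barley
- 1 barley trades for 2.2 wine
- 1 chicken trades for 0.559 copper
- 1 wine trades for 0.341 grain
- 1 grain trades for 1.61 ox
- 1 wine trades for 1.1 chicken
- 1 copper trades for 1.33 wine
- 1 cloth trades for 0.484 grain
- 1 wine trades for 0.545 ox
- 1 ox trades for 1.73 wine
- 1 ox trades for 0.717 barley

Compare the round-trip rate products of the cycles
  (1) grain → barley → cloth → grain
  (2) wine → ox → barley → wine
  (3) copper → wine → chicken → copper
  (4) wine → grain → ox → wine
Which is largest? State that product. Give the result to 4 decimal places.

(1) 1.14 × 1.45 × 0.484 = 0.80005
(2) 0.545 × 0.717 × 2.2 = 0.85968
(3) 1.33 × 1.1 × 0.559 = 0.81782
(4) 0.341 × 1.61 × 1.73 = 0.94979
Highest is cycle (4) at 0.9498 (≤1, no arbitrage).

0.9498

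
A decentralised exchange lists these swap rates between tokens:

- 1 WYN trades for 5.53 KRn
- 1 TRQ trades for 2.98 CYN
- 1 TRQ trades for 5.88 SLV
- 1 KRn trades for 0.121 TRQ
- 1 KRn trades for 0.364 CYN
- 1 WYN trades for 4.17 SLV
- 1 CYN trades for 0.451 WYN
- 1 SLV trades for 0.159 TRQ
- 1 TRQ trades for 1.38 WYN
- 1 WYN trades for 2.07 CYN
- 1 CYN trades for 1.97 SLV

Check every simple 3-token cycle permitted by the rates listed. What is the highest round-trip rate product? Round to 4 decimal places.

0.9334

SLV→TRQ→CYN→SLV: 0.159 × 2.98 × 1.97 = 0.93343
WYN→KRn→TRQ→WYN: 5.53 × 0.121 × 1.38 = 0.92340
WYN→SLV→TRQ→WYN: 4.17 × 0.159 × 1.38 = 0.91498
WYN→KRn→CYN→WYN: 5.53 × 0.364 × 0.451 = 0.90783
Maximum is SLV→TRQ→CYN→SLV at 0.9334; no arbitrage — every cycle loses value.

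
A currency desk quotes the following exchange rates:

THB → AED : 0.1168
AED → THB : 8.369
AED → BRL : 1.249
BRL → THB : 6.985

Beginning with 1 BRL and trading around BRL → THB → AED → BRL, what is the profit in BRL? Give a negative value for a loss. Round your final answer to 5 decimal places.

1 BRL × 6.985 = 6.985 THB
6.985 THB × 0.1168 = 0.815848 AED
0.815848 AED × 1.249 = 1.018994152 BRL
Net change: 1.018994152 − 1 = 0.018994152 BRL

0.01899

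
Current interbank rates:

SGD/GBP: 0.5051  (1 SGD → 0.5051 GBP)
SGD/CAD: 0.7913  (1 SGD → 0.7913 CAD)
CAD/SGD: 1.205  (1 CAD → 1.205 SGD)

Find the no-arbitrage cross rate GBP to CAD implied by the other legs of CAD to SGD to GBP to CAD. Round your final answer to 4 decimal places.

Known legs of the cycle: 1.205 × 0.5051 = 0.6086455
For no arbitrage the full-cycle product must be 1, so the missing rate is 1 / 0.6086455 ≈ 1.642993.

1.6430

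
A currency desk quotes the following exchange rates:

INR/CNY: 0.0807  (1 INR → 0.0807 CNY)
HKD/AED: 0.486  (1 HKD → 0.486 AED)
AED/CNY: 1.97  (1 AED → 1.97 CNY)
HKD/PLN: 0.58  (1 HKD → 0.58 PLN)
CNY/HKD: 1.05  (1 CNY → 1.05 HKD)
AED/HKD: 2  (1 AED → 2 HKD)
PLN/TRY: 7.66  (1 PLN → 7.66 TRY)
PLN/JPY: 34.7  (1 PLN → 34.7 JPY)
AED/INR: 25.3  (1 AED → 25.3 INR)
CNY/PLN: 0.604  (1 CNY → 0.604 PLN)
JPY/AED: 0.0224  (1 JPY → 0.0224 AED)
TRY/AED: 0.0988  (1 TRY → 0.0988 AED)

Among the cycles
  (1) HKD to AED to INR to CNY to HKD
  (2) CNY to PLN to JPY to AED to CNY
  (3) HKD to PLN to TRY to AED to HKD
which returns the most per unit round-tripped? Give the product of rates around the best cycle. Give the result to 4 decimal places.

1.0419

(1) 0.486 × 25.3 × 0.0807 × 1.05 = 1.04188
(2) 0.604 × 34.7 × 0.0224 × 1.97 = 0.92487
(3) 0.58 × 7.66 × 0.0988 × 2 = 0.87790
Highest is cycle (1) at 1.0419 (>1, arbitrage).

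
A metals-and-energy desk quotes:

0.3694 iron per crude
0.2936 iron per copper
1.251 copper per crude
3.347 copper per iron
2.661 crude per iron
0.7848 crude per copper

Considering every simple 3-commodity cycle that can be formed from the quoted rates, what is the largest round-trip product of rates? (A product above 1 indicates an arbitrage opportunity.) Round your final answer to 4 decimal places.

iron→crude→copper→iron: 2.661 × 1.251 × 0.2936 = 0.97737
iron→copper→crude→iron: 3.347 × 0.7848 × 0.3694 = 0.97031
Maximum is iron→crude→copper→iron at 0.9774; no arbitrage — every cycle loses value.

0.9774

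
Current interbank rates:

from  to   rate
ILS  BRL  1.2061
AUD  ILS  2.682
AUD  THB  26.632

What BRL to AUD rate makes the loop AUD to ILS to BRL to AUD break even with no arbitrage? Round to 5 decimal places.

Known legs of the cycle: 2.682 × 1.2061 = 3.2347602
For no arbitrage the full-cycle product must be 1, so the missing rate is 1 / 3.2347602 ≈ 0.3091419.

0.30914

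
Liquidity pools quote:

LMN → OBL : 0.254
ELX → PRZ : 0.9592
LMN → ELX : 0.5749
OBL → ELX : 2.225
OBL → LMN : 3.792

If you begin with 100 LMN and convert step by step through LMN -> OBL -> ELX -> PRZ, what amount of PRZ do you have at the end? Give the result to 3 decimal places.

100 LMN × 0.254 = 25.4 OBL
25.4 OBL × 2.225 = 56.515 ELX
56.515 ELX × 0.9592 = 54.209188 PRZ

54.209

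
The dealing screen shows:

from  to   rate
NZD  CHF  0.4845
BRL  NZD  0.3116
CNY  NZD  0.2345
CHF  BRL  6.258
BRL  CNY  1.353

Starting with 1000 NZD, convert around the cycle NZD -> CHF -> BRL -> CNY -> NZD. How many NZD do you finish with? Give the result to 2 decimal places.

961.99

1000 NZD × 0.4845 = 484.5 CHF
484.5 CHF × 6.258 = 3032.001 BRL
3032.001 BRL × 1.353 = 4102.297353 CNY
4102.297353 CNY × 0.2345 = 961.9887292785 NZD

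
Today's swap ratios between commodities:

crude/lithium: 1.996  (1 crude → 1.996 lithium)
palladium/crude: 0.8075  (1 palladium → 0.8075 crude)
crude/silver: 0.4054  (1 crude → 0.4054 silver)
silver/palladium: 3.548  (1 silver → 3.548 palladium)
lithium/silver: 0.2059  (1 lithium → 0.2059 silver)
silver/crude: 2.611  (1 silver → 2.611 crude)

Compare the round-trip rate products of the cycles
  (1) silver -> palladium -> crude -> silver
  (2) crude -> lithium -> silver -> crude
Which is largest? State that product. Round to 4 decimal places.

1.1615

(1) 3.548 × 0.8075 × 0.4054 = 1.16148
(2) 1.996 × 0.2059 × 2.611 = 1.07306
Highest is cycle (1) at 1.1615 (>1, arbitrage).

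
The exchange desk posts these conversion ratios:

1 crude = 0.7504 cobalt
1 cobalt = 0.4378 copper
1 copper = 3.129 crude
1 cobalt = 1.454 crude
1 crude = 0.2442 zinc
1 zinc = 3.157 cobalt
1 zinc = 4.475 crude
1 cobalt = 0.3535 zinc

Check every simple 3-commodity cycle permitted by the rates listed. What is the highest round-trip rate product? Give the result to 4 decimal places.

zinc→crude→cobalt→zinc: 4.475 × 0.7504 × 0.3535 = 1.18707
zinc→cobalt→crude→zinc: 3.157 × 1.454 × 0.2442 = 1.12095
copper→crude→cobalt→copper: 3.129 × 0.7504 × 0.4378 = 1.02796
Maximum is zinc→crude→cobalt→zinc at 1.1871; arbitrage exists.

1.1871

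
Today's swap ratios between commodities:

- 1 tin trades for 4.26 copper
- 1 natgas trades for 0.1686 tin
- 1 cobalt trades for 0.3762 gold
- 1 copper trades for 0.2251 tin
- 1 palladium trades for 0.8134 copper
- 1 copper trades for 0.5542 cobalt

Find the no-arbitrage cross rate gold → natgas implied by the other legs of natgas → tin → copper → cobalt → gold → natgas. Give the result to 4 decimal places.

Known legs of the cycle: 0.1686 × 4.26 × 0.5542 × 0.3762 = 0.14974505236944
For no arbitrage the full-cycle product must be 1, so the missing rate is 1 / 0.14974505236944 ≈ 6.678017.

6.6780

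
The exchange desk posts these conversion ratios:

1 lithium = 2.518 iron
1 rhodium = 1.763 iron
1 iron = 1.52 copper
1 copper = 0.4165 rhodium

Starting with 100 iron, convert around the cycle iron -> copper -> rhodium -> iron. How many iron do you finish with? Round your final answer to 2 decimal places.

100 iron × 1.52 = 152 copper
152 copper × 0.4165 = 63.308 rhodium
63.308 rhodium × 1.763 = 111.612004 iron

111.61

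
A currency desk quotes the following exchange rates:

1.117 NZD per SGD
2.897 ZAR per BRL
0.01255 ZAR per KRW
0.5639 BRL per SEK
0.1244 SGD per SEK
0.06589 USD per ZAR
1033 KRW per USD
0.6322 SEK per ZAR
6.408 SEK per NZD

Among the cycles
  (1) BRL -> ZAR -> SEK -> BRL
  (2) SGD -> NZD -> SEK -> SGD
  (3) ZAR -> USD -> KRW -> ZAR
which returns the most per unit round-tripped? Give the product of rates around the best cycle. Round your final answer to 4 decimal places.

1.0328

(1) 2.897 × 0.6322 × 0.5639 = 1.03277
(2) 1.117 × 6.408 × 0.1244 = 0.89042
(3) 0.06589 × 1033 × 0.01255 = 0.85421
Highest is cycle (1) at 1.0328 (>1, arbitrage).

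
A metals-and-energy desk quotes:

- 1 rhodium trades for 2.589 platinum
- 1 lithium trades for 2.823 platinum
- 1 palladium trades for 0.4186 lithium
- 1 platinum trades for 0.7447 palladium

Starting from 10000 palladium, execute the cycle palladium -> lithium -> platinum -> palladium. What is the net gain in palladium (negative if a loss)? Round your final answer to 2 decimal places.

-1199.82

10000 palladium × 0.4186 = 4186 lithium
4186 lithium × 2.823 = 11817.078 platinum
11817.078 platinum × 0.7447 = 8800.1779866 palladium
Net change: 8800.1779866 − 10000 = -1199.8220134 palladium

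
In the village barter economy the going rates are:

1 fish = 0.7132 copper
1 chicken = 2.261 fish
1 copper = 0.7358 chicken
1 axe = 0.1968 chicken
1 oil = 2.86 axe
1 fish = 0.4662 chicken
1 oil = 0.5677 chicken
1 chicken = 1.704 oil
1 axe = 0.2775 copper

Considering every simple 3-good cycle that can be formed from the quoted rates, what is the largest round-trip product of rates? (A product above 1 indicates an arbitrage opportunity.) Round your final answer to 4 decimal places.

1.1865

copper→chicken→fish→copper: 0.7358 × 2.261 × 0.7132 = 1.18651
axe→chicken→oil→axe: 0.1968 × 1.704 × 2.86 = 0.95909
Maximum is copper→chicken→fish→copper at 1.1865; arbitrage exists.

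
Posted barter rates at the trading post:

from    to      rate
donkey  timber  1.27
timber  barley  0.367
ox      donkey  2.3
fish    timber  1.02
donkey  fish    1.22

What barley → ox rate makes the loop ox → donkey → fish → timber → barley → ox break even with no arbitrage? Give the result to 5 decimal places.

0.95202

Known legs of the cycle: 2.3 × 1.22 × 1.02 × 0.367 = 1.05039804
For no arbitrage the full-cycle product must be 1, so the missing rate is 1 / 1.05039804 ≈ 0.9520201.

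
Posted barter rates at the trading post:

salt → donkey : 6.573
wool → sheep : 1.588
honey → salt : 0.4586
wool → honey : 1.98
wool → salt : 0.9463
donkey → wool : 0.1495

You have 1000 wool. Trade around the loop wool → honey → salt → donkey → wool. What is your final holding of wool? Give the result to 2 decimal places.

892.29

1000 wool × 1.98 = 1980 honey
1980 honey × 0.4586 = 908.028 salt
908.028 salt × 6.573 = 5968.468044 donkey
5968.468044 donkey × 0.1495 = 892.285972578 wool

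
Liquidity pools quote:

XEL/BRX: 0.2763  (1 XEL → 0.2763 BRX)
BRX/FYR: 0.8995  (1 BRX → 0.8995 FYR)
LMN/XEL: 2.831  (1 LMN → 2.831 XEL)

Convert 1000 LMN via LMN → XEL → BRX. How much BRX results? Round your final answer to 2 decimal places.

782.21

1000 LMN × 2.831 = 2831 XEL
2831 XEL × 0.2763 = 782.2053 BRX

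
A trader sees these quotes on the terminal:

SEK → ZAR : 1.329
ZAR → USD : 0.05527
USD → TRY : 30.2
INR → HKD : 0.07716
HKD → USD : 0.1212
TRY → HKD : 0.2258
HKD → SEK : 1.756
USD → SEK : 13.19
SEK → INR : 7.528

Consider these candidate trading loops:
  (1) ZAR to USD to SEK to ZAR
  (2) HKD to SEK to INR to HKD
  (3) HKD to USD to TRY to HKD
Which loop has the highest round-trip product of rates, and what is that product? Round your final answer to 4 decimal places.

(1) 0.05527 × 13.19 × 1.329 = 0.96886
(2) 1.756 × 7.528 × 0.07716 = 1.01999
(3) 0.1212 × 30.2 × 0.2258 = 0.82648
Highest is cycle (2) at 1.0200 (>1, arbitrage).

1.0200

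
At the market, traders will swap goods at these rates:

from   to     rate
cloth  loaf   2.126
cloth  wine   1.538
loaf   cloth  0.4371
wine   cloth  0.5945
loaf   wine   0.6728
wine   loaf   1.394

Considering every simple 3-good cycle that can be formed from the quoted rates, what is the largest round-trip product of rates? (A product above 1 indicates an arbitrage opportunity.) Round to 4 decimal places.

wine→loaf→cloth→wine: 1.394 × 0.4371 × 1.538 = 0.93713
wine→cloth→loaf→wine: 0.5945 × 2.126 × 0.6728 = 0.85036
Maximum is wine→loaf→cloth→wine at 0.9371; no arbitrage — every cycle loses value.

0.9371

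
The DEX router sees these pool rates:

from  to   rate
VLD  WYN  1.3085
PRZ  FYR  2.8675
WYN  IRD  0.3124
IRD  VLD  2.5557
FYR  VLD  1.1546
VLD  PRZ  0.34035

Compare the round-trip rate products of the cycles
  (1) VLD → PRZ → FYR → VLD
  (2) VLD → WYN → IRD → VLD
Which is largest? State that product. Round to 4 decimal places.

(1) 0.34035 × 2.8675 × 1.1546 = 1.12684
(2) 1.3085 × 0.3124 × 2.5557 = 1.04471
Highest is cycle (1) at 1.1268 (>1, arbitrage).

1.1268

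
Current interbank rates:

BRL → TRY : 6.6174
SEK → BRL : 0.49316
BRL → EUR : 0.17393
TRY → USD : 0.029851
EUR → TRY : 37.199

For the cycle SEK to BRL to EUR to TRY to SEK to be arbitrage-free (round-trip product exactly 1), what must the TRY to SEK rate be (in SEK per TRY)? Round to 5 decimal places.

Known legs of the cycle: 0.49316 × 0.17393 × 37.199 = 3.1907560840412
For no arbitrage the full-cycle product must be 1, so the missing rate is 1 / 3.1907560840412 ≈ 0.3134053.

0.31341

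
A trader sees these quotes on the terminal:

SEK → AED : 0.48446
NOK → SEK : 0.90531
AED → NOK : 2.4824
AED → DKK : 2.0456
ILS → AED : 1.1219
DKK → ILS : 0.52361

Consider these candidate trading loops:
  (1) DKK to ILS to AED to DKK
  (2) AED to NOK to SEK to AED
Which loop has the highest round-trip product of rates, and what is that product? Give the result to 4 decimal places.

1.2017

(1) 0.52361 × 1.1219 × 2.0456 = 1.20166
(2) 2.4824 × 0.90531 × 0.48446 = 1.08875
Highest is cycle (1) at 1.2017 (>1, arbitrage).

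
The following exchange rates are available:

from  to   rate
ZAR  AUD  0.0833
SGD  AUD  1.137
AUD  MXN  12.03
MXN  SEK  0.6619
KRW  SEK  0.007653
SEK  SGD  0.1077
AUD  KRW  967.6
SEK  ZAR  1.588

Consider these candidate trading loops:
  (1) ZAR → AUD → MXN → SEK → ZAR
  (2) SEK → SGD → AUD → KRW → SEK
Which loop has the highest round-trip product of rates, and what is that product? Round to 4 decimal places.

(1) 0.0833 × 12.03 × 0.6619 × 1.588 = 1.05330
(2) 0.1077 × 1.137 × 967.6 × 0.007653 = 0.90678
Highest is cycle (1) at 1.0533 (>1, arbitrage).

1.0533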